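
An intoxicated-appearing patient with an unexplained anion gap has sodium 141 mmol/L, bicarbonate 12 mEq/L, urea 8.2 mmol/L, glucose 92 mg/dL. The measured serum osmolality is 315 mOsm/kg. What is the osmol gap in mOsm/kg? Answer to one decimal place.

Calculated osmolality = 2·Na + glucose/18 + urea
= 2·141 + 92/18 + 8.2
= 282 + 5.11 + 8.20
= 295.31 mOsm/kg ≈ 295.3 mOsm/kg
Osmolar gap = measured − calculated = 315 − 295.3 = 19.7 mOsm/kg

19.7 mOsm/kg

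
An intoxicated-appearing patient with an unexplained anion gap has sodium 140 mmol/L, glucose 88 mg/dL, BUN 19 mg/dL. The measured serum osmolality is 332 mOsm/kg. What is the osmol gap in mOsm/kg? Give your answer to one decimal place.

40.3 mOsm/kg

Calculated osmolality = 2·Na + glucose/18 + BUN/2.8
= 2·140 + 88/18 + 19/2.8
= 280 + 4.89 + 6.79
= 291.68 mOsm/kg ≈ 291.7 mOsm/kg
Osmolar gap = measured − calculated = 332 − 291.7 = 40.3 mOsm/kg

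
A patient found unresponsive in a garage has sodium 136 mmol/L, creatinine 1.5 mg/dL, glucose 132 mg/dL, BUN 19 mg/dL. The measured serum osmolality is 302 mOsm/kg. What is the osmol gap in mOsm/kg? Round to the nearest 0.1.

15.9 mOsm/kg

Calculated osmolality = 2·Na + glucose/18 + BUN/2.8
= 2·136 + 132/18 + 19/2.8
= 272 + 7.33 + 6.79
= 286.12 mOsm/kg ≈ 286.1 mOsm/kg
Osmolar gap = measured − calculated = 302 − 286.1 = 15.9 mOsm/kg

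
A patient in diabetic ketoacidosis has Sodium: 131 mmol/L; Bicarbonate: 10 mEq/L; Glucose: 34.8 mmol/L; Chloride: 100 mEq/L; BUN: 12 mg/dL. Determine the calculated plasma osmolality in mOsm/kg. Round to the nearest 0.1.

Calculated osmolality = 2·Na + glucose + BUN/2.8
= 2·131 + 34.8 + 12/2.8
= 262 + 34.80 + 4.29
= 301.09 mOsm/kg

301.1 mOsm/kg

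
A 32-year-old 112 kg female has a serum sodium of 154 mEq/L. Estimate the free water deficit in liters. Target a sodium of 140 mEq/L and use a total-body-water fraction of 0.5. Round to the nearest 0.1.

TBW = 0.5 · 112 = 56 L
Free water deficit = TBW · (Na/140 − 1)
= 56 · (154/140 − 1)
= 56 · 0.1
= 5.6 L

5.6 L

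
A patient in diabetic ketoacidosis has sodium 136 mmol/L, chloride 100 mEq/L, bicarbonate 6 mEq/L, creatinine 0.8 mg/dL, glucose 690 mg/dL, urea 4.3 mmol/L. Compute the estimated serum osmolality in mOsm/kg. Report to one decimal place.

Calculated osmolality = 2·Na + glucose/18 + urea
= 2·136 + 690/18 + 4.3
= 272 + 38.33 + 4.30
= 314.63 mOsm/kg

314.6 mOsm/kg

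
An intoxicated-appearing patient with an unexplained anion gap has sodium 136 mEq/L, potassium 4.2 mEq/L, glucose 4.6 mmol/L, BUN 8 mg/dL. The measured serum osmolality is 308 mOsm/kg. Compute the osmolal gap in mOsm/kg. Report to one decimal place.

Calculated osmolality = 2·Na + glucose + BUN/2.8
= 2·136 + 4.6 + 8/2.8
= 272 + 4.60 + 2.86
= 279.46 mOsm/kg ≈ 279.5 mOsm/kg
Osmolar gap = measured − calculated = 308 − 279.5 = 28.5 mOsm/kg

28.5 mOsm/kg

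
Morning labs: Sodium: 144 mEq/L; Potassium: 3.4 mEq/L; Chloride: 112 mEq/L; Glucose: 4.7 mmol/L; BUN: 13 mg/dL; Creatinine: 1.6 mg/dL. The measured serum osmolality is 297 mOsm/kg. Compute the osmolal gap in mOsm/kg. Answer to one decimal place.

Calculated osmolality = 2·Na + glucose + BUN/2.8
= 2·144 + 4.7 + 13/2.8
= 288 + 4.70 + 4.64
= 297.34 mOsm/kg ≈ 297.3 mOsm/kg
Osmolar gap = measured − calculated = 297 − 297.3 = -0.3 mOsm/kg

-0.3 mOsm/kg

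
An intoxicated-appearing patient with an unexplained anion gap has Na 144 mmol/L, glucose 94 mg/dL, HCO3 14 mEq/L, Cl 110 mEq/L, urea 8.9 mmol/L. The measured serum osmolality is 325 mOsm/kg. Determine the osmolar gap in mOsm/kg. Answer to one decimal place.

Calculated osmolality = 2·Na + glucose/18 + urea
= 2·144 + 94/18 + 8.9
= 288 + 5.22 + 8.90
= 302.12 mOsm/kg ≈ 302.1 mOsm/kg
Osmolar gap = measured − calculated = 325 − 302.1 = 22.9 mOsm/kg

22.9 mOsm/kg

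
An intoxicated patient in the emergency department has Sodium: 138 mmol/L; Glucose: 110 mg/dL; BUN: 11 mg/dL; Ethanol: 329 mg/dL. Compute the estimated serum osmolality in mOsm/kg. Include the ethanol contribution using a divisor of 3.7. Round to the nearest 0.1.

Calculated osmolality = 2·Na + glucose/18 + BUN/2.8 + ethanol/3.7
= 2·138 + 110/18 + 11/2.8 + 329/3.7
= 276 + 6.11 + 3.93 + 88.92
= 374.96 mOsm/kg

375.0 mOsm/kg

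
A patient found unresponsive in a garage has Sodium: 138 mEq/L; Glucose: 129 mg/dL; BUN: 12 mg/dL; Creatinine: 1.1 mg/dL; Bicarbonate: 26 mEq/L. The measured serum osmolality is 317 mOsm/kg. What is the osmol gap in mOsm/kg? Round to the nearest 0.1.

Calculated osmolality = 2·Na + glucose/18 + BUN/2.8
= 2·138 + 129/18 + 12/2.8
= 276 + 7.17 + 4.29
= 287.46 mOsm/kg ≈ 287.5 mOsm/kg
Osmolar gap = measured − calculated = 317 − 287.5 = 29.5 mOsm/kg

29.5 mOsm/kg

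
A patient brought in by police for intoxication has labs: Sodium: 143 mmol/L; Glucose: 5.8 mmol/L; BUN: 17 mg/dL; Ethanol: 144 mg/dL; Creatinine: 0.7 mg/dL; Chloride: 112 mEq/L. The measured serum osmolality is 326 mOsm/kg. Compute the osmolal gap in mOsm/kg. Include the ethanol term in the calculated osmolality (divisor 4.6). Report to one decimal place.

-3.2 mOsm/kg

Calculated osmolality = 2·Na + glucose + BUN/2.8 + ethanol/4.6
= 2·143 + 5.8 + 17/2.8 + 144/4.6
= 286 + 5.80 + 6.07 + 31.30
= 329.17 mOsm/kg ≈ 329.2 mOsm/kg
Osmolar gap = measured − calculated = 326 − 329.2 = -3.2 mOsm/kg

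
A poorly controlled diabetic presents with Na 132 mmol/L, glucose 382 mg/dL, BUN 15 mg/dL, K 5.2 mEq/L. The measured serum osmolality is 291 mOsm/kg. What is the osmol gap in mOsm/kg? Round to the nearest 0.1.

Calculated osmolality = 2·Na + glucose/18 + BUN/2.8
= 2·132 + 382/18 + 15/2.8
= 264 + 21.22 + 5.36
= 290.58 mOsm/kg ≈ 290.6 mOsm/kg
Osmolar gap = measured − calculated = 291 − 290.6 = 0.4 mOsm/kg

0.4 mOsm/kg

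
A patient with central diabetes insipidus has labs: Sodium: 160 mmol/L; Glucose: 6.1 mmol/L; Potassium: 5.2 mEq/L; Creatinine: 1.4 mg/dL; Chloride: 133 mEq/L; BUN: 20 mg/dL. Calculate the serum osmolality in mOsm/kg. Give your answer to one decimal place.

333.2 mOsm/kg

Calculated osmolality = 2·Na + glucose + BUN/2.8
= 2·160 + 6.1 + 20/2.8
= 320 + 6.10 + 7.14
= 333.24 mOsm/kg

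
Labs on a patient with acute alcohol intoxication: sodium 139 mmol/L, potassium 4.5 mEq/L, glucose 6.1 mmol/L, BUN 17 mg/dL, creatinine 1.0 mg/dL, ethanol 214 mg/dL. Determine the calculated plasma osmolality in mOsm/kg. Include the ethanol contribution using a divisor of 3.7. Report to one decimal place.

Calculated osmolality = 2·Na + glucose + BUN/2.8 + ethanol/3.7
= 2·139 + 6.1 + 17/2.8 + 214/3.7
= 278 + 6.10 + 6.07 + 57.84
= 348.01 mOsm/kg

348.0 mOsm/kg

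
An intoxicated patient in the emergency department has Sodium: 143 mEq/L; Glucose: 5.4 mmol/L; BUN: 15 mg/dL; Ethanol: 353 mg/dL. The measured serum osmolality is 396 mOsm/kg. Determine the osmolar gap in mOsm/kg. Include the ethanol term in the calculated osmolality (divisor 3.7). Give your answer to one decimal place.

3.8 mOsm/kg

Calculated osmolality = 2·Na + glucose + BUN/2.8 + ethanol/3.7
= 2·143 + 5.4 + 15/2.8 + 353/3.7
= 286 + 5.40 + 5.36 + 95.41
= 392.17 mOsm/kg ≈ 392.2 mOsm/kg
Osmolar gap = measured − calculated = 396 − 392.2 = 3.8 mOsm/kg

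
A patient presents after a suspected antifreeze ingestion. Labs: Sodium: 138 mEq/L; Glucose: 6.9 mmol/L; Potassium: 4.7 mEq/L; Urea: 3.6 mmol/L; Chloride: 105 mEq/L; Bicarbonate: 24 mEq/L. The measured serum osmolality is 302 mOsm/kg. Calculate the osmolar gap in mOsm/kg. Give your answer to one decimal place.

15.5 mOsm/kg

Calculated osmolality = 2·Na + glucose + urea
= 2·138 + 6.9 + 3.6
= 276 + 6.90 + 3.60
= 286.5 mOsm/kg ≈ 286.5 mOsm/kg
Osmolar gap = measured − calculated = 302 − 286.5 = 15.5 mOsm/kg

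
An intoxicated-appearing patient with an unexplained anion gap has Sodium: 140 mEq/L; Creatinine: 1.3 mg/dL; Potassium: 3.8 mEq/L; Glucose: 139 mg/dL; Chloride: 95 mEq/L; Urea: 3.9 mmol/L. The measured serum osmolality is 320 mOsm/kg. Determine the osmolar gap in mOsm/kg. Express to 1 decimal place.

Calculated osmolality = 2·Na + glucose/18 + urea
= 2·140 + 139/18 + 3.9
= 280 + 7.72 + 3.90
= 291.62 mOsm/kg ≈ 291.6 mOsm/kg
Osmolar gap = measured − calculated = 320 − 291.6 = 28.4 mOsm/kg

28.4 mOsm/kg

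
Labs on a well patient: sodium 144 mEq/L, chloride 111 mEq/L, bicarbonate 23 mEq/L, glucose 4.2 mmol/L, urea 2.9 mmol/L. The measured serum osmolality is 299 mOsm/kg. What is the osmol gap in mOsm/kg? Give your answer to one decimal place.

Calculated osmolality = 2·Na + glucose + urea
= 2·144 + 4.2 + 2.9
= 288 + 4.20 + 2.90
= 295.1 mOsm/kg ≈ 295.1 mOsm/kg
Osmolar gap = measured − calculated = 299 − 295.1 = 3.9 mOsm/kg

3.9 mOsm/kg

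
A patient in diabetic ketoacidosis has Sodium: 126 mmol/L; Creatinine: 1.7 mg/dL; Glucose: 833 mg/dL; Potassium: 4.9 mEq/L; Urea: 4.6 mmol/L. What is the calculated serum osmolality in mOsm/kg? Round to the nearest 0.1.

302.9 mOsm/kg

Calculated osmolality = 2·Na + glucose/18 + urea
= 2·126 + 833/18 + 4.6
= 252 + 46.28 + 4.60
= 302.88 mOsm/kg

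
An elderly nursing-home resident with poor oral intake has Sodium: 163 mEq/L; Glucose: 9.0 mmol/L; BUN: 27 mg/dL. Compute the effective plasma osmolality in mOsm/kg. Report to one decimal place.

Effective osmolality excludes urea (freely permeant across cell membranes):
2·Na + glucose
= 2·163 + 9
= 326 + 9
= 335 mOsm/kg

335.0 mOsm/kg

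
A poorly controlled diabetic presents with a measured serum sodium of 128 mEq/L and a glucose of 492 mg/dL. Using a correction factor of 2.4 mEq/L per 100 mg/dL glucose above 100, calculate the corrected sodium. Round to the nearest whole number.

Corrected Na = measured Na + 2.4 · (glucose − 100)/100
= 128 + 2.4 · (492 − 100)/100
= 128 + 9.4
= 137.4 mEq/L

137 mEq/L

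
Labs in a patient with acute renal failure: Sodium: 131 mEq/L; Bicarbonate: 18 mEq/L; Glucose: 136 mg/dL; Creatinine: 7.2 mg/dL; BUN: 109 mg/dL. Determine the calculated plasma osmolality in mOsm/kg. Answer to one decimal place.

308.5 mOsm/kg

Calculated osmolality = 2·Na + glucose/18 + BUN/2.8
= 2·131 + 136/18 + 109/2.8
= 262 + 7.56 + 38.93
= 308.49 mOsm/kg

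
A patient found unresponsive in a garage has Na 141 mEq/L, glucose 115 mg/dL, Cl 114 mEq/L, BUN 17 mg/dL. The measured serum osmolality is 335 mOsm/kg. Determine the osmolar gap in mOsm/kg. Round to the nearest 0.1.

Calculated osmolality = 2·Na + glucose/18 + BUN/2.8
= 2·141 + 115/18 + 17/2.8
= 282 + 6.39 + 6.07
= 294.46 mOsm/kg ≈ 294.5 mOsm/kg
Osmolar gap = measured − calculated = 335 − 294.5 = 40.5 mOsm/kg

40.5 mOsm/kg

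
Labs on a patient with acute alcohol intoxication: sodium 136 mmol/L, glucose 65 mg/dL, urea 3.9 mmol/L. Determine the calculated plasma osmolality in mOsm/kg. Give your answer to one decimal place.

Calculated osmolality = 2·Na + glucose/18 + urea
= 2·136 + 65/18 + 3.9
= 272 + 3.61 + 3.90
= 279.51 mOsm/kg

279.5 mOsm/kg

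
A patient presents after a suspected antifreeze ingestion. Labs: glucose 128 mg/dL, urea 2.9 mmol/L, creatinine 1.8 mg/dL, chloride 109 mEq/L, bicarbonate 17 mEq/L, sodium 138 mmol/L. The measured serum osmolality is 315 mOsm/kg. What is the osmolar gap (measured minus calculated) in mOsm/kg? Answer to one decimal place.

29.0 mOsm/kg

Calculated osmolality = 2·Na + glucose/18 + urea
= 2·138 + 128/18 + 2.9
= 276 + 7.11 + 2.90
= 286.01 mOsm/kg ≈ 286.0 mOsm/kg
Osmolar gap = measured − calculated = 315 − 286.0 = 29.0 mOsm/kg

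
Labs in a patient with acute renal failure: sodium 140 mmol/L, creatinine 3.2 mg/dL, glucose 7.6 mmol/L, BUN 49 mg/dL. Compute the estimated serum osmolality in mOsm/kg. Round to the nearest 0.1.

305.1 mOsm/kg

Calculated osmolality = 2·Na + glucose + BUN/2.8
= 2·140 + 7.6 + 49/2.8
= 280 + 7.60 + 17.50
= 305.1 mOsm/kg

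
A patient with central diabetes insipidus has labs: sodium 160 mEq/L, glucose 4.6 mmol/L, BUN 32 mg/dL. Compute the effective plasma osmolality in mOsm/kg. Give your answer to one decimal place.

Effective osmolality excludes urea (freely permeant across cell membranes):
2·Na + glucose
= 2·160 + 4.6
= 320 + 4.6
= 324.6 mOsm/kg

324.6 mOsm/kg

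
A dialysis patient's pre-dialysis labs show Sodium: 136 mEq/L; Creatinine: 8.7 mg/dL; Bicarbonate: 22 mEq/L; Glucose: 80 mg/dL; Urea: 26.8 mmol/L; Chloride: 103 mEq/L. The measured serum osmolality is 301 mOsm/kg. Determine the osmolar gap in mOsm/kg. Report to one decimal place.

Calculated osmolality = 2·Na + glucose/18 + urea
= 2·136 + 80/18 + 26.8
= 272 + 4.44 + 26.80
= 303.24 mOsm/kg ≈ 303.2 mOsm/kg
Osmolar gap = measured − calculated = 301 − 303.2 = -2.2 mOsm/kg

-2.2 mOsm/kg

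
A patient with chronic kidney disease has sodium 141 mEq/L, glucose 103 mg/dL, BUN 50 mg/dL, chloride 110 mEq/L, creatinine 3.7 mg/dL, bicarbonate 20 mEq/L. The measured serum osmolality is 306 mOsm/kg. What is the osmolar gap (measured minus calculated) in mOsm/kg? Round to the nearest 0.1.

0.4 mOsm/kg

Calculated osmolality = 2·Na + glucose/18 + BUN/2.8
= 2·141 + 103/18 + 50/2.8
= 282 + 5.72 + 17.86
= 305.58 mOsm/kg ≈ 305.6 mOsm/kg
Osmolar gap = measured − calculated = 306 − 305.6 = 0.4 mOsm/kg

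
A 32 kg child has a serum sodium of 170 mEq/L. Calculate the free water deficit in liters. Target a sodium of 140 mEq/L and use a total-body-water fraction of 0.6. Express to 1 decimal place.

4.1 L

TBW = 0.6 · 32 = 19.2 L
Free water deficit = TBW · (Na/140 − 1)
= 19.2 · (170/140 − 1)
= 19.2 · 0.2143
= 4.11 L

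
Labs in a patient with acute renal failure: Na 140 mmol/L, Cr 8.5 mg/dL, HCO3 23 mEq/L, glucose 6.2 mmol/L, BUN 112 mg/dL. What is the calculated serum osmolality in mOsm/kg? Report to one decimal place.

Calculated osmolality = 2·Na + glucose + BUN/2.8
= 2·140 + 6.2 + 112/2.8
= 280 + 6.20 + 40
= 326.2 mOsm/kg

326.2 mOsm/kg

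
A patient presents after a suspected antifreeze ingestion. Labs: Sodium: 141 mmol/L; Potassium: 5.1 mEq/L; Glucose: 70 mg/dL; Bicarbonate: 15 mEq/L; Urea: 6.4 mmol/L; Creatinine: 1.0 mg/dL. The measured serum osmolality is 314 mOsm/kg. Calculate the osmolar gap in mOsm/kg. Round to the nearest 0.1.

Calculated osmolality = 2·Na + glucose/18 + urea
= 2·141 + 70/18 + 6.4
= 282 + 3.89 + 6.40
= 292.29 mOsm/kg ≈ 292.3 mOsm/kg
Osmolar gap = measured − calculated = 314 − 292.3 = 21.7 mOsm/kg

21.7 mOsm/kg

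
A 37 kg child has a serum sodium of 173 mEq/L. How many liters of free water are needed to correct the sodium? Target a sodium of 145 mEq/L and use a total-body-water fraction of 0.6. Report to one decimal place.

TBW = 0.6 · 37 = 22.2 L
Free water deficit = TBW · (Na/145 − 1)
= 22.2 · (173/145 − 1)
= 22.2 · 0.1931
= 4.29 L

4.3 L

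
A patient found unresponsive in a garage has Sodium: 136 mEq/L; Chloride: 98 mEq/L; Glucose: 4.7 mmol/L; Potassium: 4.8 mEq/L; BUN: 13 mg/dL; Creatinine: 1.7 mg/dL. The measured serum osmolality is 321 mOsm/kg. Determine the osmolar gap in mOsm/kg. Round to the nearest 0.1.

Calculated osmolality = 2·Na + glucose + BUN/2.8
= 2·136 + 4.7 + 13/2.8
= 272 + 4.70 + 4.64
= 281.34 mOsm/kg ≈ 281.3 mOsm/kg
Osmolar gap = measured − calculated = 321 − 281.3 = 39.7 mOsm/kg

39.7 mOsm/kg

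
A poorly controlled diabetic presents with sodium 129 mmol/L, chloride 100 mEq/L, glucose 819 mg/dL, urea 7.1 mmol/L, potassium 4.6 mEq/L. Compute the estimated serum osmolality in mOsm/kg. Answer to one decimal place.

Calculated osmolality = 2·Na + glucose/18 + urea
= 2·129 + 819/18 + 7.1
= 258 + 45.50 + 7.10
= 310.6 mOsm/kg

310.6 mOsm/kg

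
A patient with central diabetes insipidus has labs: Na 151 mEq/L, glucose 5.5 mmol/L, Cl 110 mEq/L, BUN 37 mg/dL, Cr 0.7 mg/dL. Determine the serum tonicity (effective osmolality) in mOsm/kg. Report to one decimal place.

Effective osmolality excludes urea (freely permeant across cell membranes):
2·Na + glucose
= 2·151 + 5.5
= 302 + 5.5
= 307.5 mOsm/kg

307.5 mOsm/kg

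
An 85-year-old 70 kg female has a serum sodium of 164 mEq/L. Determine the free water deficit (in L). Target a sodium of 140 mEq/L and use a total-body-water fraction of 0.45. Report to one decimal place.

TBW = 0.45 · 70 = 31.5 L
Free water deficit = TBW · (Na/140 − 1)
= 31.5 · (164/140 − 1)
= 31.5 · 0.1714
= 5.4 L

5.4 L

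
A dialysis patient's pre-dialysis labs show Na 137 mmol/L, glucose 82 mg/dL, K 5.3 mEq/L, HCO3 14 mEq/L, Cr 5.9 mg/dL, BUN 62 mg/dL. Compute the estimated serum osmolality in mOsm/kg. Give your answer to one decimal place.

Calculated osmolality = 2·Na + glucose/18 + BUN/2.8
= 2·137 + 82/18 + 62/2.8
= 274 + 4.56 + 22.14
= 300.7 mOsm/kg

300.7 mOsm/kg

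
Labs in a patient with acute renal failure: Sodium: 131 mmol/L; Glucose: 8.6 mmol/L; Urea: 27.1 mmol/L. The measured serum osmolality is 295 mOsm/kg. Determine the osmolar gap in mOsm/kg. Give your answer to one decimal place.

-2.7 mOsm/kg

Calculated osmolality = 2·Na + glucose + urea
= 2·131 + 8.6 + 27.1
= 262 + 8.60 + 27.10
= 297.7 mOsm/kg ≈ 297.7 mOsm/kg
Osmolar gap = measured − calculated = 295 − 297.7 = -2.7 mOsm/kg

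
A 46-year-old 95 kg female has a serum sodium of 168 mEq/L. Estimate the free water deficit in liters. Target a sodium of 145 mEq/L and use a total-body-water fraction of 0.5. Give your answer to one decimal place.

7.5 L

TBW = 0.5 · 95 = 47.5 L
Free water deficit = TBW · (Na/145 − 1)
= 47.5 · (168/145 − 1)
= 47.5 · 0.1586
= 7.53 L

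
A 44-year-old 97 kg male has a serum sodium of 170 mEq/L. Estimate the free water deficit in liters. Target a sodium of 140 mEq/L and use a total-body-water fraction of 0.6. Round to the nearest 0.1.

TBW = 0.6 · 97 = 58.2 L
Free water deficit = TBW · (Na/140 − 1)
= 58.2 · (170/140 − 1)
= 58.2 · 0.2143
= 12.47 L

12.5 L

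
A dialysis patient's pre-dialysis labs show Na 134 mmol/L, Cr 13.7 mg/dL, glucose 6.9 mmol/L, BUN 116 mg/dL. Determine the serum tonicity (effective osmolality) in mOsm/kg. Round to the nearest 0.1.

Effective osmolality excludes urea (freely permeant across cell membranes):
2·Na + glucose
= 2·134 + 6.9
= 268 + 6.9
= 274.9 mOsm/kg

274.9 mOsm/kg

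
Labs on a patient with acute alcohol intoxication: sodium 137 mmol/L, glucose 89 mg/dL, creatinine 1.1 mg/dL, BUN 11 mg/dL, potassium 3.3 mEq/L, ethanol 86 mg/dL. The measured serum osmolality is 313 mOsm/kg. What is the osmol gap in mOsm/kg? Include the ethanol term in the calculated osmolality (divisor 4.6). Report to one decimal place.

11.4 mOsm/kg

Calculated osmolality = 2·Na + glucose/18 + BUN/2.8 + ethanol/4.6
= 2·137 + 89/18 + 11/2.8 + 86/4.6
= 274 + 4.94 + 3.93 + 18.70
= 301.57 mOsm/kg ≈ 301.6 mOsm/kg
Osmolar gap = measured − calculated = 313 − 301.6 = 11.4 mOsm/kg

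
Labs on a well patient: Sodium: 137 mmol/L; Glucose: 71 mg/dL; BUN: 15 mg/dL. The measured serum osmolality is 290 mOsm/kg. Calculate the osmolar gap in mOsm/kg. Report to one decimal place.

Calculated osmolality = 2·Na + glucose/18 + BUN/2.8
= 2·137 + 71/18 + 15/2.8
= 274 + 3.94 + 5.36
= 283.3 mOsm/kg ≈ 283.3 mOsm/kg
Osmolar gap = measured − calculated = 290 − 283.3 = 6.7 mOsm/kg

6.7 mOsm/kg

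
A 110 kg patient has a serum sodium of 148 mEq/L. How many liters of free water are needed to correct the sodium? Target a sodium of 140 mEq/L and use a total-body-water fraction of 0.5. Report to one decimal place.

3.1 L

TBW = 0.5 · 110 = 55 L
Free water deficit = TBW · (Na/140 − 1)
= 55 · (148/140 − 1)
= 55 · 0.0571
= 3.14 L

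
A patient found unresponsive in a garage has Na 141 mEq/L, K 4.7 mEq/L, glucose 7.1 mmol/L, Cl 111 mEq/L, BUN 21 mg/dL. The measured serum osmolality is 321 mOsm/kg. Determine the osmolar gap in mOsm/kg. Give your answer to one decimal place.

24.4 mOsm/kg

Calculated osmolality = 2·Na + glucose + BUN/2.8
= 2·141 + 7.1 + 21/2.8
= 282 + 7.10 + 7.50
= 296.6 mOsm/kg ≈ 296.6 mOsm/kg
Osmolar gap = measured − calculated = 321 − 296.6 = 24.4 mOsm/kg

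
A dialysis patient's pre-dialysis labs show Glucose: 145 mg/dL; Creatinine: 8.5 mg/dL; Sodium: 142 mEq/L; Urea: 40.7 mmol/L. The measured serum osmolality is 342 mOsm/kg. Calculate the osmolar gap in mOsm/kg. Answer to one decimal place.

Calculated osmolality = 2·Na + glucose/18 + urea
= 2·142 + 145/18 + 40.7
= 284 + 8.06 + 40.70
= 332.76 mOsm/kg ≈ 332.8 mOsm/kg
Osmolar gap = measured − calculated = 342 − 332.8 = 9.2 mOsm/kg

9.2 mOsm/kg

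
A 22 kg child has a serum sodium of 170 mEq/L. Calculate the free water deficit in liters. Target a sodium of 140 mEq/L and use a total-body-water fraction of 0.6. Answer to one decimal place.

2.8 L

TBW = 0.6 · 22 = 13.2 L
Free water deficit = TBW · (Na/140 − 1)
= 13.2 · (170/140 − 1)
= 13.2 · 0.2143
= 2.83 L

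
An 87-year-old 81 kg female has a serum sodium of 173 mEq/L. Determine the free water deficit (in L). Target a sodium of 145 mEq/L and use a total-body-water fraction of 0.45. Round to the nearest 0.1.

TBW = 0.45 · 81 = 36.45 L
Free water deficit = TBW · (Na/145 − 1)
= 36.45 · (173/145 − 1)
= 36.45 · 0.1931
= 7.04 L

7.0 L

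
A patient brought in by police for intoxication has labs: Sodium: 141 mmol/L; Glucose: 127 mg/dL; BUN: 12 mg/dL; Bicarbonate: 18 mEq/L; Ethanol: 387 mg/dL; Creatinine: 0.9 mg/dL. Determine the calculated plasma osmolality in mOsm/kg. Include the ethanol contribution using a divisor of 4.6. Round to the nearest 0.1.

Calculated osmolality = 2·Na + glucose/18 + BUN/2.8 + ethanol/4.6
= 2·141 + 127/18 + 12/2.8 + 387/4.6
= 282 + 7.06 + 4.29 + 84.13
= 377.48 mOsm/kg

377.5 mOsm/kg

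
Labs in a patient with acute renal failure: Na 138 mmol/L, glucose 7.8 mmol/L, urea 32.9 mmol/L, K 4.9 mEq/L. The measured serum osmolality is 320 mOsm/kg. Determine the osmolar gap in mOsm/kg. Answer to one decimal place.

Calculated osmolality = 2·Na + glucose + urea
= 2·138 + 7.8 + 32.9
= 276 + 7.80 + 32.90
= 316.7 mOsm/kg ≈ 316.7 mOsm/kg
Osmolar gap = measured − calculated = 320 − 316.7 = 3.3 mOsm/kg

3.3 mOsm/kg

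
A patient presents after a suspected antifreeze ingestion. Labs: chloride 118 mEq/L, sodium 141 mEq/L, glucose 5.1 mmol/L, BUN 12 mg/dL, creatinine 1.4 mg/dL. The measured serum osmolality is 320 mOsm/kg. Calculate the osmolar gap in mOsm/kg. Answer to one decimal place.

Calculated osmolality = 2·Na + glucose + BUN/2.8
= 2·141 + 5.1 + 12/2.8
= 282 + 5.10 + 4.29
= 291.39 mOsm/kg ≈ 291.4 mOsm/kg
Osmolar gap = measured − calculated = 320 − 291.4 = 28.6 mOsm/kg

28.6 mOsm/kg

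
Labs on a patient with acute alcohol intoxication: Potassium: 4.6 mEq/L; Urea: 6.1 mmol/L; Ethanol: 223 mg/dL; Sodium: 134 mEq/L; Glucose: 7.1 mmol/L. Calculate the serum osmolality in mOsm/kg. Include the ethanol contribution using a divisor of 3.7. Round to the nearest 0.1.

341.5 mOsm/kg

Calculated osmolality = 2·Na + glucose + urea + ethanol/3.7
= 2·134 + 7.1 + 6.1 + 223/3.7
= 268 + 7.10 + 6.10 + 60.27
= 341.47 mOsm/kg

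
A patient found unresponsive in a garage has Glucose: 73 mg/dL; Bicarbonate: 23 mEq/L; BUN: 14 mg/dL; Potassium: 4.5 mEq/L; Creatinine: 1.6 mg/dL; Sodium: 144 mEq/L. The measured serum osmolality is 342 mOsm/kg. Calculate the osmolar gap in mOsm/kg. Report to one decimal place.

44.9 mOsm/kg

Calculated osmolality = 2·Na + glucose/18 + BUN/2.8
= 2·144 + 73/18 + 14/2.8
= 288 + 4.06 + 5
= 297.06 mOsm/kg ≈ 297.1 mOsm/kg
Osmolar gap = measured − calculated = 342 − 297.1 = 44.9 mOsm/kg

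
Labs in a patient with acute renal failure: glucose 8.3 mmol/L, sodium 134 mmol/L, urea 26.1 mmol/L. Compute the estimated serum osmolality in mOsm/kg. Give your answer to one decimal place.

Calculated osmolality = 2·Na + glucose + urea
= 2·134 + 8.3 + 26.1
= 268 + 8.30 + 26.10
= 302.4 mOsm/kg

302.4 mOsm/kg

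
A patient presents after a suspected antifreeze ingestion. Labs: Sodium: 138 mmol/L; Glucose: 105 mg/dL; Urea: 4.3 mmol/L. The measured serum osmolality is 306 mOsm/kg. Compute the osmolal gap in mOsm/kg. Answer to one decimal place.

Calculated osmolality = 2·Na + glucose/18 + urea
= 2·138 + 105/18 + 4.3
= 276 + 5.83 + 4.30
= 286.13 mOsm/kg ≈ 286.1 mOsm/kg
Osmolar gap = measured − calculated = 306 − 286.1 = 19.9 mOsm/kg

19.9 mOsm/kg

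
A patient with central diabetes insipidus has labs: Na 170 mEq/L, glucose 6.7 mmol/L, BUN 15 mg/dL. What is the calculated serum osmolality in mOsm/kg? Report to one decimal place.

Calculated osmolality = 2·Na + glucose + BUN/2.8
= 2·170 + 6.7 + 15/2.8
= 340 + 6.70 + 5.36
= 352.06 mOsm/kg

352.1 mOsm/kg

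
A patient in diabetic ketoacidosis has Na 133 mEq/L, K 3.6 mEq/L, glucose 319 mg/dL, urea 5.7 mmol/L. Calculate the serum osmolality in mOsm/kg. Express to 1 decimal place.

Calculated osmolality = 2·Na + glucose/18 + urea
= 2·133 + 319/18 + 5.7
= 266 + 17.72 + 5.70
= 289.42 mOsm/kg

289.4 mOsm/kg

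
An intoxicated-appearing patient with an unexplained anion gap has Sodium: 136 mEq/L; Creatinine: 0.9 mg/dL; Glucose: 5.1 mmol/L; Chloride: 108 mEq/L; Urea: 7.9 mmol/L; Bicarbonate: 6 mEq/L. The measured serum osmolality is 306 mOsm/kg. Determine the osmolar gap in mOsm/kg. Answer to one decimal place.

21.0 mOsm/kg

Calculated osmolality = 2·Na + glucose + urea
= 2·136 + 5.1 + 7.9
= 272 + 5.10 + 7.90
= 285 mOsm/kg ≈ 285.0 mOsm/kg
Osmolar gap = measured − calculated = 306 − 285.0 = 21.0 mOsm/kg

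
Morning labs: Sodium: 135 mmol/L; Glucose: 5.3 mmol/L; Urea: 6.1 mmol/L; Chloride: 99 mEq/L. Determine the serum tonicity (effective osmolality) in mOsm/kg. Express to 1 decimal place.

275.3 mOsm/kg

Effective osmolality excludes urea (freely permeant across cell membranes):
2·Na + glucose
= 2·135 + 5.3
= 270 + 5.3
= 275.3 mOsm/kg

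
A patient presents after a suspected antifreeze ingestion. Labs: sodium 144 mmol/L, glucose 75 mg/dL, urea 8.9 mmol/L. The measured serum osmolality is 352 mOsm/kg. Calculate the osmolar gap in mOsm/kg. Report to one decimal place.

Calculated osmolality = 2·Na + glucose/18 + urea
= 2·144 + 75/18 + 8.9
= 288 + 4.17 + 8.90
= 301.07 mOsm/kg ≈ 301.1 mOsm/kg
Osmolar gap = measured − calculated = 352 − 301.1 = 50.9 mOsm/kg

50.9 mOsm/kg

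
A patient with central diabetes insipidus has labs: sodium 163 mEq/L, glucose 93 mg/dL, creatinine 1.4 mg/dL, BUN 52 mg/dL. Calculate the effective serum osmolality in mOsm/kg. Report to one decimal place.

Effective osmolality excludes urea (freely permeant across cell membranes):
2·Na + glucose/18
= 2·163 + 93/18
= 326 + 5.17
= 331.17 mOsm/kg

331.2 mOsm/kg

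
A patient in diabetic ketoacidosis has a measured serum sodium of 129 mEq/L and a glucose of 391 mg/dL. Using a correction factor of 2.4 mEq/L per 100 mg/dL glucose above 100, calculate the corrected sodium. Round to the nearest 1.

Corrected Na = measured Na + 2.4 · (glucose − 100)/100
= 129 + 2.4 · (391 − 100)/100
= 129 + 7
= 136 mEq/L

136 mEq/L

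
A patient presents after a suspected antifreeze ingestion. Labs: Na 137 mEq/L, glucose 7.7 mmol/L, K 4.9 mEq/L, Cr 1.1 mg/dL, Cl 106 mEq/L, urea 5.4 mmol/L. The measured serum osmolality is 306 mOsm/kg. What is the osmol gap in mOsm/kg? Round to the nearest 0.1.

Calculated osmolality = 2·Na + glucose + urea
= 2·137 + 7.7 + 5.4
= 274 + 7.70 + 5.40
= 287.1 mOsm/kg ≈ 287.1 mOsm/kg
Osmolar gap = measured − calculated = 306 − 287.1 = 18.9 mOsm/kg

18.9 mOsm/kg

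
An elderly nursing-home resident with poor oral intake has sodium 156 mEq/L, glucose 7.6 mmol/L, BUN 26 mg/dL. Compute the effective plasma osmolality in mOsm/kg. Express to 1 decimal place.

319.6 mOsm/kg

Effective osmolality excludes urea (freely permeant across cell membranes):
2·Na + glucose
= 2·156 + 7.6
= 312 + 7.6
= 319.6 mOsm/kg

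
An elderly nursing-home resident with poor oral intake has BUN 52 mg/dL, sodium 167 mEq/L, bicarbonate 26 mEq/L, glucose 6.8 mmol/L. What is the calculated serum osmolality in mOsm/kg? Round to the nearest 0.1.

359.4 mOsm/kg

Calculated osmolality = 2·Na + glucose + BUN/2.8
= 2·167 + 6.8 + 52/2.8
= 334 + 6.80 + 18.57
= 359.37 mOsm/kg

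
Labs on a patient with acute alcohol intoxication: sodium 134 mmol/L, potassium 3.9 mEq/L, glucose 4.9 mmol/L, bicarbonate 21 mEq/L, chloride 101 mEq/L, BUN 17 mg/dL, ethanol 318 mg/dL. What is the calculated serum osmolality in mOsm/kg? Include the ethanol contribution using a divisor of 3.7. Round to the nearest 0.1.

364.9 mOsm/kg

Calculated osmolality = 2·Na + glucose + BUN/2.8 + ethanol/3.7
= 2·134 + 4.9 + 17/2.8 + 318/3.7
= 268 + 4.90 + 6.07 + 85.95
= 364.92 mOsm/kg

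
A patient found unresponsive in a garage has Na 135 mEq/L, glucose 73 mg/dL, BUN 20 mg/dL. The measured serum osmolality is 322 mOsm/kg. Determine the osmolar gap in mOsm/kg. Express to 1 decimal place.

Calculated osmolality = 2·Na + glucose/18 + BUN/2.8
= 2·135 + 73/18 + 20/2.8
= 270 + 4.06 + 7.14
= 281.2 mOsm/kg ≈ 281.2 mOsm/kg
Osmolar gap = measured − calculated = 322 − 281.2 = 40.8 mOsm/kg

40.8 mOsm/kg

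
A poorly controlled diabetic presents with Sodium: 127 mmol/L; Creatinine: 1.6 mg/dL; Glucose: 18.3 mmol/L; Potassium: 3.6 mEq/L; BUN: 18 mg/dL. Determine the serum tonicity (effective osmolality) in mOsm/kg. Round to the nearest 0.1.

Effective osmolality excludes urea (freely permeant across cell membranes):
2·Na + glucose
= 2·127 + 18.3
= 254 + 18.3
= 272.3 mOsm/kg

272.3 mOsm/kg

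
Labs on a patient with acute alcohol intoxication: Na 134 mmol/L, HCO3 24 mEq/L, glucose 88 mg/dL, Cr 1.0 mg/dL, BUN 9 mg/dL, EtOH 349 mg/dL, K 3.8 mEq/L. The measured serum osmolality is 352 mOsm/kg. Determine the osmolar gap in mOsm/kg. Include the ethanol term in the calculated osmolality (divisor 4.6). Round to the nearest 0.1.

0.0 mOsm/kg

Calculated osmolality = 2·Na + glucose/18 + BUN/2.8 + ethanol/4.6
= 2·134 + 88/18 + 9/2.8 + 349/4.6
= 268 + 4.89 + 3.21 + 75.87
= 351.97 mOsm/kg ≈ 352.0 mOsm/kg
Osmolar gap = measured − calculated = 352 − 352.0 = 0.0 mOsm/kg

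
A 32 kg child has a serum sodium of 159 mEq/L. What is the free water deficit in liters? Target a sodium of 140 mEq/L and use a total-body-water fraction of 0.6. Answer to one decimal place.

TBW = 0.6 · 32 = 19.2 L
Free water deficit = TBW · (Na/140 − 1)
= 19.2 · (159/140 − 1)
= 19.2 · 0.1357
= 2.61 L

2.6 L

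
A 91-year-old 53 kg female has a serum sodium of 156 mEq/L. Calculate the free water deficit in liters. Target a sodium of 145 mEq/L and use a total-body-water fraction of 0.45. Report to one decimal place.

1.8 L

TBW = 0.45 · 53 = 23.85 L
Free water deficit = TBW · (Na/145 − 1)
= 23.85 · (156/145 − 1)
= 23.85 · 0.0759
= 1.81 L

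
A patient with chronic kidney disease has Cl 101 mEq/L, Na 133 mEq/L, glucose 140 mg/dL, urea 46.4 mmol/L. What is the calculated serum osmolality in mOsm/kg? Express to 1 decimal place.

Calculated osmolality = 2·Na + glucose/18 + urea
= 2·133 + 140/18 + 46.4
= 266 + 7.78 + 46.40
= 320.18 mOsm/kg

320.2 mOsm/kg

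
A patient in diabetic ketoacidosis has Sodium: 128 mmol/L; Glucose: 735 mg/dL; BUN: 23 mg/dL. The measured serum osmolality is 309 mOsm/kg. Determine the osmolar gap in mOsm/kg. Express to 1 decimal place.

Calculated osmolality = 2·Na + glucose/18 + BUN/2.8
= 2·128 + 735/18 + 23/2.8
= 256 + 40.83 + 8.21
= 305.04 mOsm/kg ≈ 305.0 mOsm/kg
Osmolar gap = measured − calculated = 309 − 305.0 = 4.0 mOsm/kg

4.0 mOsm/kg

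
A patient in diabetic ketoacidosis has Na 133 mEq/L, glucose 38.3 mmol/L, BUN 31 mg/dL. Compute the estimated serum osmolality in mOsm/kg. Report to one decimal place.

Calculated osmolality = 2·Na + glucose + BUN/2.8
= 2·133 + 38.3 + 31/2.8
= 266 + 38.30 + 11.07
= 315.37 mOsm/kg

315.4 mOsm/kg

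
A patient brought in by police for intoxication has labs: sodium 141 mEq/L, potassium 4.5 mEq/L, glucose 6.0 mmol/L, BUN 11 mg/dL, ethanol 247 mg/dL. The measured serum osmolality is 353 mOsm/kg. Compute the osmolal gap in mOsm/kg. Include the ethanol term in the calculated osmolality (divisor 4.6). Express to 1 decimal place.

7.4 mOsm/kg

Calculated osmolality = 2·Na + glucose + BUN/2.8 + ethanol/4.6
= 2·141 + 6 + 11/2.8 + 247/4.6
= 282 + 6 + 3.93 + 53.70
= 345.63 mOsm/kg ≈ 345.6 mOsm/kg
Osmolar gap = measured − calculated = 353 − 345.6 = 7.4 mOsm/kg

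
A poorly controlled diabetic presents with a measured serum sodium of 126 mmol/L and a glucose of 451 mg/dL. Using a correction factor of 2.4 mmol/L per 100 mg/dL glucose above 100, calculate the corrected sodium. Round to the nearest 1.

134 mmol/L

Corrected Na = measured Na + 2.4 · (glucose − 100)/100
= 126 + 2.4 · (451 − 100)/100
= 126 + 8.4
= 134.4 mmol/L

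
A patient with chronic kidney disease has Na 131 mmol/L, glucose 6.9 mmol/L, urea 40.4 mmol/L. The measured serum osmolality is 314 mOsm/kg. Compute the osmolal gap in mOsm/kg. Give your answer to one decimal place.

Calculated osmolality = 2·Na + glucose + urea
= 2·131 + 6.9 + 40.4
= 262 + 6.90 + 40.40
= 309.3 mOsm/kg ≈ 309.3 mOsm/kg
Osmolar gap = measured − calculated = 314 − 309.3 = 4.7 mOsm/kg

4.7 mOsm/kg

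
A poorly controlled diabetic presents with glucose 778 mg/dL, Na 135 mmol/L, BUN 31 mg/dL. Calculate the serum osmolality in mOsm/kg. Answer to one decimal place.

324.3 mOsm/kg

Calculated osmolality = 2·Na + glucose/18 + BUN/2.8
= 2·135 + 778/18 + 31/2.8
= 270 + 43.22 + 11.07
= 324.29 mOsm/kg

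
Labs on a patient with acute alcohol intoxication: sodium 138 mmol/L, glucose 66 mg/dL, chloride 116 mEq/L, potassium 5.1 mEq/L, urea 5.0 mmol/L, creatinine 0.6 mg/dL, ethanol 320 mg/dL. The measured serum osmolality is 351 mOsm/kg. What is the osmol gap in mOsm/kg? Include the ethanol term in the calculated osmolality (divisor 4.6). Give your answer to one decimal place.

-3.2 mOsm/kg

Calculated osmolality = 2·Na + glucose/18 + urea + ethanol/4.6
= 2·138 + 66/18 + 5 + 320/4.6
= 276 + 3.67 + 5 + 69.57
= 354.24 mOsm/kg ≈ 354.2 mOsm/kg
Osmolar gap = measured − calculated = 351 − 354.2 = -3.2 mOsm/kg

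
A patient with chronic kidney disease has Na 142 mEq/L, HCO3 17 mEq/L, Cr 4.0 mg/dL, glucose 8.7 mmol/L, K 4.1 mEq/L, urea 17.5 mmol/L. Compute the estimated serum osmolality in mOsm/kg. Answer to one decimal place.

Calculated osmolality = 2·Na + glucose + urea
= 2·142 + 8.7 + 17.5
= 284 + 8.70 + 17.50
= 310.2 mOsm/kg

310.2 mOsm/kg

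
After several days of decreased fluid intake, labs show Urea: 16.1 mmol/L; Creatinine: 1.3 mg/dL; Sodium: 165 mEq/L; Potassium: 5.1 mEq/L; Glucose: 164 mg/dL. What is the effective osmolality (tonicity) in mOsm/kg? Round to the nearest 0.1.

Effective osmolality excludes urea (freely permeant across cell membranes):
2·Na + glucose/18
= 2·165 + 164/18
= 330 + 9.11
= 339.11 mOsm/kg

339.1 mOsm/kg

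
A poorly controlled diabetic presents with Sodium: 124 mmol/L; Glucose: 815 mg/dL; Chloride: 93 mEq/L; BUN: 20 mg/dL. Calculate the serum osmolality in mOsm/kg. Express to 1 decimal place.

Calculated osmolality = 2·Na + glucose/18 + BUN/2.8
= 2·124 + 815/18 + 20/2.8
= 248 + 45.28 + 7.14
= 300.42 mOsm/kg

300.4 mOsm/kg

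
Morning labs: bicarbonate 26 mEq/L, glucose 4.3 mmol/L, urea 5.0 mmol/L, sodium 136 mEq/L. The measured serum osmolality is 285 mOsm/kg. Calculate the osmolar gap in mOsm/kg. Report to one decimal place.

Calculated osmolality = 2·Na + glucose + urea
= 2·136 + 4.3 + 5
= 272 + 4.30 + 5
= 281.3 mOsm/kg ≈ 281.3 mOsm/kg
Osmolar gap = measured − calculated = 285 − 281.3 = 3.7 mOsm/kg

3.7 mOsm/kg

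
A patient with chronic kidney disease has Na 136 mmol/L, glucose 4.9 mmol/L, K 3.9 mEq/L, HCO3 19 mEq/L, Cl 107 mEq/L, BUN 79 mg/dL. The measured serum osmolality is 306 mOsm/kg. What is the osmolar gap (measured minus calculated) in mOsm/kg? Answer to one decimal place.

Calculated osmolality = 2·Na + glucose + BUN/2.8
= 2·136 + 4.9 + 79/2.8
= 272 + 4.90 + 28.21
= 305.11 mOsm/kg ≈ 305.1 mOsm/kg
Osmolar gap = measured − calculated = 306 − 305.1 = 0.9 mOsm/kg

0.9 mOsm/kg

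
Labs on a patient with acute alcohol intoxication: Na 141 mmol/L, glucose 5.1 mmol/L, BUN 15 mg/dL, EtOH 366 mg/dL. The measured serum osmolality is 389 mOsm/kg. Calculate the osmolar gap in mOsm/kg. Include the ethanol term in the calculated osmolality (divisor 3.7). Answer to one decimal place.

-2.4 mOsm/kg

Calculated osmolality = 2·Na + glucose + BUN/2.8 + ethanol/3.7
= 2·141 + 5.1 + 15/2.8 + 366/3.7
= 282 + 5.10 + 5.36 + 98.92
= 391.38 mOsm/kg ≈ 391.4 mOsm/kg
Osmolar gap = measured − calculated = 389 − 391.4 = -2.4 mOsm/kg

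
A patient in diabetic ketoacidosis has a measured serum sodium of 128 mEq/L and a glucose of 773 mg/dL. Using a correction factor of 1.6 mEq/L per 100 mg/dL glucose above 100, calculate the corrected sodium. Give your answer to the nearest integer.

139 mEq/L

Corrected Na = measured Na + 1.6 · (glucose − 100)/100
= 128 + 1.6 · (773 − 100)/100
= 128 + 10.8
= 138.8 mEq/L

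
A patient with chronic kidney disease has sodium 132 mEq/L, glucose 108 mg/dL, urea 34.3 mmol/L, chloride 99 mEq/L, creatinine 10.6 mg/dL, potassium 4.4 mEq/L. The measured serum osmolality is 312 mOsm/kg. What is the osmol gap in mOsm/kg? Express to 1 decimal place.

Calculated osmolality = 2·Na + glucose/18 + urea
= 2·132 + 108/18 + 34.3
= 264 + 6 + 34.30
= 304.3 mOsm/kg ≈ 304.3 mOsm/kg
Osmolar gap = measured − calculated = 312 − 304.3 = 7.7 mOsm/kg

7.7 mOsm/kg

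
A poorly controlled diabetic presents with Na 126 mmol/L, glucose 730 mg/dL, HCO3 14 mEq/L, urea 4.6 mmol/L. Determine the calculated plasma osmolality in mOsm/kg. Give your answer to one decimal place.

297.2 mOsm/kg

Calculated osmolality = 2·Na + glucose/18 + urea
= 2·126 + 730/18 + 4.6
= 252 + 40.56 + 4.60
= 297.16 mOsm/kg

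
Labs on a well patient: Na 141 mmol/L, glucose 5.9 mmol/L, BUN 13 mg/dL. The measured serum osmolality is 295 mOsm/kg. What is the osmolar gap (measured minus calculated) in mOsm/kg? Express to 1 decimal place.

2.5 mOsm/kg

Calculated osmolality = 2·Na + glucose + BUN/2.8
= 2·141 + 5.9 + 13/2.8
= 282 + 5.90 + 4.64
= 292.54 mOsm/kg ≈ 292.5 mOsm/kg
Osmolar gap = measured − calculated = 295 − 292.5 = 2.5 mOsm/kg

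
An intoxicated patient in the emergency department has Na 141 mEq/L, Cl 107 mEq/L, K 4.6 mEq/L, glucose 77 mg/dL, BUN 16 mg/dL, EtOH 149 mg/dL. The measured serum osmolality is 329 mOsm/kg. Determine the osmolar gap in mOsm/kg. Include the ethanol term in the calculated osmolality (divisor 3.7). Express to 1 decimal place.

Calculated osmolality = 2·Na + glucose/18 + BUN/2.8 + ethanol/3.7
= 2·141 + 77/18 + 16/2.8 + 149/3.7
= 282 + 4.28 + 5.71 + 40.27
= 332.26 mOsm/kg ≈ 332.3 mOsm/kg
Osmolar gap = measured − calculated = 329 − 332.3 = -3.3 mOsm/kg

-3.3 mOsm/kg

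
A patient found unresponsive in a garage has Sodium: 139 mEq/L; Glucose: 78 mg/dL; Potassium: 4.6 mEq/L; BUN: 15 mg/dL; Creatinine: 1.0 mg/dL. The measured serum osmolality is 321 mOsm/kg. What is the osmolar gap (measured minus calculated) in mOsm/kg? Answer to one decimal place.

33.3 mOsm/kg

Calculated osmolality = 2·Na + glucose/18 + BUN/2.8
= 2·139 + 78/18 + 15/2.8
= 278 + 4.33 + 5.36
= 287.69 mOsm/kg ≈ 287.7 mOsm/kg
Osmolar gap = measured − calculated = 321 − 287.7 = 33.3 mOsm/kg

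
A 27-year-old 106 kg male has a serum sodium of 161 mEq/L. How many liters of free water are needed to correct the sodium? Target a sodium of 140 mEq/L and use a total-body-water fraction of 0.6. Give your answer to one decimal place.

9.5 L

TBW = 0.6 · 106 = 63.6 L
Free water deficit = TBW · (Na/140 − 1)
= 63.6 · (161/140 − 1)
= 63.6 · 0.15
= 9.54 L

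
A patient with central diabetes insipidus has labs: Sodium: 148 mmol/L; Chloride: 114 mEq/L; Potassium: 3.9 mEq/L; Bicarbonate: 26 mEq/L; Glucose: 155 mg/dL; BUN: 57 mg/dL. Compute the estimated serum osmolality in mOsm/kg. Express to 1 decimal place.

325.0 mOsm/kg

Calculated osmolality = 2·Na + glucose/18 + BUN/2.8
= 2·148 + 155/18 + 57/2.8
= 296 + 8.61 + 20.36
= 324.97 mOsm/kg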